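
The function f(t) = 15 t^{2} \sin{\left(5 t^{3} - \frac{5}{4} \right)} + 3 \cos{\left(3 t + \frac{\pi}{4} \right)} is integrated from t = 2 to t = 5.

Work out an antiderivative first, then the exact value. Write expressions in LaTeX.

Antiderivative: F(t) = \sin{\left(3 t + \frac{\pi}{4} \right)} - \cos{\left(5 t^{3} - \frac{5}{4} \right)}; value = - \sin{\left(\frac{\pi}{4} + 6 \right)} + \sin{\left(\frac{\pi}{4} + 15 \right)} - \cos{\left(\frac{2495}{4} \right)} + \cos{\left(\frac{155}{4} \right)}

The integrand splits into summands that can be handled one at a time.
F(t) = \sin{\left(3 t + \frac{\pi}{4} \right)} - \cos{\left(5 t^{3} - \frac{5}{4} \right)} is an antiderivative of f.
Check: d/dt[\sin{\left(3 t + \frac{\pi}{4} \right)} - \cos{\left(5 t^{3} - \frac{5}{4} \right)}] = 15 t^{2} \sin{\left(5 t^{3} - \frac{5}{4} \right)} + 3 \cos{\left(3 t + \frac{\pi}{4} \right)} = f(t).
F(5) = \sin{\left(\frac{\pi}{4} + 15 \right)} - \cos{\left(\frac{2495}{4} \right)}; F(2) = - \cos{\left(\frac{155}{4} \right)} + \sin{\left(\frac{\pi}{4} + 6 \right)}.
Integral = F(5) - F(2) = - \sin{\left(\frac{\pi}{4} + 6 \right)} + \sin{\left(\frac{\pi}{4} + 15 \right)} - \cos{\left(\frac{2495}{4} \right)} + \cos{\left(\frac{155}{4} \right)}.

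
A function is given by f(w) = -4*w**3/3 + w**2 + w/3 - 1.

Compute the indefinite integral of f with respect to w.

F(w) = -w*(2*w**3 - 2*w**2 - w + 6)/6 + C

Integrate term by term and add the pieces.
Check: d/dw[-w*(2*w**3 - 2*w**2 - w + 6)/6] = -4*w**3/3 + w**2 + w/3 - 1 = f(w).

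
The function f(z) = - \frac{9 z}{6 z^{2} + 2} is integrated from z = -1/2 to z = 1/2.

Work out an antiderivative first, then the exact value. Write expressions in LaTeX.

Antiderivative: F(z) = - \frac{3 \log{\left(z^{2} + \frac{1}{3} \right)}}{4}; value = 0

f matches the chain-rule pattern g'(h)*h' with inner function h(z) = z^{2} + \frac{1}{3}; substituting u = h(z) collapses the integral.
F(z) = - \frac{3 \log{\left(z^{2} + \frac{1}{3} \right)}}{4} is an antiderivative of f.
Check: d/dz[- \frac{3 \log{\left(z^{2} + \frac{1}{3} \right)}}{4}] = - \frac{9 z}{6 z^{2} + 2} = f(z).
F(1/2) = - \frac{3 \log{\left(\frac{7}{12} \right)}}{4}; F(-1/2) = - \frac{3 \log{\left(\frac{7}{12} \right)}}{4}.
Integral = F(1/2) - F(-1/2) = 0.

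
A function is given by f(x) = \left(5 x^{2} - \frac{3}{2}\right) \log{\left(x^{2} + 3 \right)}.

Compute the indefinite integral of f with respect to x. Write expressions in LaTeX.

F(x) = - \frac{10 x^{3}}{9} + 13 x + \left(\frac{5 x^{3}}{3} - \frac{3 x}{2}\right) \log{\left(x^{2} + 3 \right)} - 13 \sqrt{3} \operatorname{atan}{\left(\frac{\sqrt{3} x}{3} \right)} + C

Differentiate the proposed F(x) back; it has to land on f(x) exactly.
Check: d/dx[- \frac{10 x^{3}}{9} + 13 x + \left(\frac{5 x^{3}}{3} - \frac{3 x}{2}\right) \log{\left(x^{2} + 3 \right)} - 13 \sqrt{3} \operatorname{atan}{\left(\frac{\sqrt{3} x}{3} \right)}] = 5 x^{2} \log{\left(x^{2} + 3 \right)} - \frac{3 \log{\left(x^{2} + 3 \right)}}{2}, which equals f(x).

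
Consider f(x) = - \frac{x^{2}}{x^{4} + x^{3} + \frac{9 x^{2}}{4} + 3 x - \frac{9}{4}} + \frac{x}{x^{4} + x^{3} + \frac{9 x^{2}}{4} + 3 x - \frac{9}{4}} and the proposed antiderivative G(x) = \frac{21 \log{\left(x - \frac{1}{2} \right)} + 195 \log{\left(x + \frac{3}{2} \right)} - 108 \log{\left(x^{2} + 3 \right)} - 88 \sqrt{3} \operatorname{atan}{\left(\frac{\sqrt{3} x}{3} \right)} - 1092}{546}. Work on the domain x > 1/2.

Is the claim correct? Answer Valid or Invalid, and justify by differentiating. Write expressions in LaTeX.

d/dx[G] = \frac{- 4 x^{2} + 4 x}{4 x^{4} + 4 x^{3} + 9 x^{2} + 12 x - 9}
This equals f(x) exactly, so the claim holds.

Valid. The derivative of G reproduces f.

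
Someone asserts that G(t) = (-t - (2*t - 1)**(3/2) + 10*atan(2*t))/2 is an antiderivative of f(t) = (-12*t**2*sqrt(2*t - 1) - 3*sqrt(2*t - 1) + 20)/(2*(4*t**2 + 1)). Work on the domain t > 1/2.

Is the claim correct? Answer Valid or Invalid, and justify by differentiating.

Invalid: d/dt[G] - f = -1/2, which is not 0.

d/dt[G] = (-12*t**2*sqrt(2*t - 1) - 4*t**2 - 3*sqrt(2*t - 1) + 19)/(8*t**2 + 2)
d/dt[G] - f(t) = -1/2 != 0.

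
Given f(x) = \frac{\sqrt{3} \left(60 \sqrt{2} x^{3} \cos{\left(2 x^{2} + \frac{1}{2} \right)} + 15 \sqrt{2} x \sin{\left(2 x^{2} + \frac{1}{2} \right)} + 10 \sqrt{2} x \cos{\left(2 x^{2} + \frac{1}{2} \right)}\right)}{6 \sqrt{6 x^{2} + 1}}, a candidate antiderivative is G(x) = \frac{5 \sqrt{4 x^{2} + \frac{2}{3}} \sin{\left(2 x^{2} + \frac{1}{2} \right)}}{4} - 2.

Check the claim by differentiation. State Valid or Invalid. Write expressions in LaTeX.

d/dx[G] = \frac{\sqrt{3} \left(60 \sqrt{2} x^{3} \cos{\left(2 x^{2} + \frac{1}{2} \right)} + 15 \sqrt{2} x \sin{\left(2 x^{2} + \frac{1}{2} \right)} + 10 \sqrt{2} x \cos{\left(2 x^{2} + \frac{1}{2} \right)}\right)}{6 \sqrt{6 x^{2} + 1}}
This equals f(x) exactly, so the claim holds.

Valid - the claim checks out under differentiation.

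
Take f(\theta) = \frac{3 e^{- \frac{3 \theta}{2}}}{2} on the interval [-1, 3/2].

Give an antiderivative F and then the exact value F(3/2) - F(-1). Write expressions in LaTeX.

Antiderivative: F(\theta) = - e^{- \frac{3 \theta}{2}}; value = - \frac{1}{e^{\frac{9}{4}}} + e^{\frac{3}{2}}

An antiderivative F(\theta) passes only if d/d\theta[F] lands on f(\theta) exactly.
F(\theta) = - e^{- \frac{3 \theta}{2}} is an antiderivative of f.
Check: d/d\theta[- e^{- \frac{3 \theta}{2}}] = \frac{3 e^{- \frac{3 \theta}{2}}}{2} = f(\theta).
F(3/2) = - \frac{1}{e^{\frac{9}{4}}}; F(-1) = - e^{\frac{3}{2}}.
Integral = F(3/2) - F(-1) = - \frac{1}{e^{\frac{9}{4}}} + e^{\frac{3}{2}}.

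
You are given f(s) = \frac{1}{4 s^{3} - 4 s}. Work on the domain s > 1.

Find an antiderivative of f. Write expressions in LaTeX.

Factor the denominator (4 s \left(s - 1\right) \left(s + 1\right)) and decompose: f = \frac{1}{8 \left(s + 1\right)} + \frac{1}{8 \left(s - 1\right)} - \frac{1}{4 s}; each piece integrates to a log, atan, or power term.
Check: d/ds[- \frac{\log{\left(s \right)}}{4} + \frac{\log{\left(s^{2} - 1 \right)}}{8}] = \frac{1}{4 s^{3} - 4 s} = f(s).

An antiderivative is F(s) = - \frac{\log{\left(s \right)}}{4} + \frac{\log{\left(s^{2} - 1 \right)}}{8}.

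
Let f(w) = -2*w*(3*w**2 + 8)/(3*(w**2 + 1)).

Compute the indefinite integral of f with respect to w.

F(w) = -w**2 - 5*log(3*w**2 + 3)/3 + C

An antiderivative F(w) passes only if d/dw[F] lands on f(w) exactly.
Check: d/dw[-w**2 - 5*log(3*w**2 + 3)/3] = (-6*w**3 - 16*w)/(3*w**2 + 3), which equals f(w).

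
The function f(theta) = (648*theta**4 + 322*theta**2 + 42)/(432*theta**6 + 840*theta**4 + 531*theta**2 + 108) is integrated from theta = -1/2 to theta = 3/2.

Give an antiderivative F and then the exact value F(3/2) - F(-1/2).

Recover f(theta) by differentiating a candidate F(theta); any mismatch rules it out.
F(theta) = (12*theta**2*atan(3*theta/2) - 10*theta + 9*atan(3*theta/2))/(3*(4*theta**2 + 3)) is an antiderivative of f.
Check: d/dtheta[(12*theta**2*atan(3*theta/2) - 10*theta + 9*atan(3*theta/2))/(3*(4*theta**2 + 3))] = (648*theta**4 + 322*theta**2 + 42)/(432*theta**6 + 840*theta**4 + 531*theta**2 + 108) = f(theta).
F(3/2) = -5/12 + atan(9/4); F(-1/2) = 5/12 - atan(3/4).
Integral = F(3/2) - F(-1/2) = -5/6 + atan(3/4) + atan(9/4).

Antiderivative: F(theta) = (12*theta**2*atan(3*theta/2) - 10*theta + 9*atan(3*theta/2))/(3*(4*theta**2 + 3)); value = -5/6 + atan(3/4) + atan(9/4)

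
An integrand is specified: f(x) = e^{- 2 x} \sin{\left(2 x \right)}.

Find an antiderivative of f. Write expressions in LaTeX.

For F(x) to be correct the identity F'(x) - f(x) = 0 must hold.
Check: d/dx[\frac{\left(- \sin{\left(2 x \right)} - \cos{\left(2 x \right)}\right) e^{- 2 x}}{4}] = e^{- 2 x} \sin{\left(2 x \right)} = f(x).

An antiderivative is F(x) = \frac{\left(- \sin{\left(2 x \right)} - \cos{\left(2 x \right)}\right) e^{- 2 x}}{4}.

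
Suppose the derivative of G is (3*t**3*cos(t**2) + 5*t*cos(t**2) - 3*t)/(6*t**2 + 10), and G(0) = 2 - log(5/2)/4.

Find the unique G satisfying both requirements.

Any candidate G(t) must reproduce the stated G'(t) exactly.
A general antiderivative is -log(3*t**2/2 + 5/2)/4 + sin(t**2)/4 + C.
The condition gives C = 2 - log(5/2)/4 - (-log(5/2)/4) = 2.
So G(t) = -log(3*t**2/2 + 5/2)/4 + sin(t**2)/4 + 2.
Check: d/dt[-log(3*t**2/2 + 5/2)/4 + sin(t**2)/4 + 2] = (3*t**3*cos(t**2) + 5*t*cos(t**2) - 3*t)/(6*t**2 + 10) = G'(t).

G(t) = -log(3*t**2/2 + 5/2)/4 + sin(t**2)/4 + 2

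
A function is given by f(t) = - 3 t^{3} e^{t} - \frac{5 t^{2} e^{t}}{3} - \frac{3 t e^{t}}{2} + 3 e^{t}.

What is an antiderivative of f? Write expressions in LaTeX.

f has the shape u'v + uv' for u = - 3 t^{3} + \frac{22 t^{2}}{3} - \frac{97 t}{6} + \frac{115}{6} and v = e^{t} — it is the derivative of the product u*v.
Check: d/dt[\frac{\left(- 18 t^{3} + 44 t^{2} - 97 t + 115\right) e^{t}}{6}] = - 3 t^{3} e^{t} - \frac{5 t^{2} e^{t}}{3} - \frac{3 t e^{t}}{2} + 3 e^{t} = f(t).

An antiderivative is F(t) = \frac{\left(- 18 t^{3} + 44 t^{2} - 97 t + 115\right) e^{t}}{6}.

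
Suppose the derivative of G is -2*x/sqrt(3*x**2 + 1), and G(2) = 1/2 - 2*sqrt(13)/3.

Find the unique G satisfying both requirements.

G(x) = 1/2 - 2*sqrt(3*x**2 + 1)/3

G'(x) matches the chain-rule pattern g'(h)*h' with inner function h(x) = 3*x**2 + 1; substituting u = h(x) collapses the integral.
A general antiderivative is -2*sqrt(3*x**2 + 1)/3 + C.
The condition gives C = 1/2 - 2*sqrt(13)/3 - (-2*sqrt(13)/3) = 1/2.
So G(x) = 1/2 - 2*sqrt(3*x**2 + 1)/3.
Check: d/dx[1/2 - 2*sqrt(3*x**2 + 1)/3] = -2*x/sqrt(3*x**2 + 1) = G'(x).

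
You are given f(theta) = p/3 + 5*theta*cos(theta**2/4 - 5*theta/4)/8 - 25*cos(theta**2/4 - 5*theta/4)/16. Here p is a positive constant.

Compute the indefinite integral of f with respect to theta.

Integrate term by term and add the pieces.
Check: d/dtheta[p*theta/3 + 5*sin(theta**2/4 - 5*theta/4)/4] = p/3 + 5*theta*cos(theta**2/4 - 5*theta/4)/8 - 25*cos(theta**2/4 - 5*theta/4)/16 = f(theta).

F(theta) = p*theta/3 + 5*sin(theta**2/4 - 5*theta/4)/4 + C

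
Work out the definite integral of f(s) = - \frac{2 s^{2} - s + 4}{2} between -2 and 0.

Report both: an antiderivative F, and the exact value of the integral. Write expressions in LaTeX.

Antiderivative: F(s) = - \frac{s^{3}}{3} + \frac{s^{2}}{4} - 2 s; value = - \frac{23}{3}

Differentiate the proposed F(s) back; it has to land on f(s) exactly.
F(s) = - \frac{s^{3}}{3} + \frac{s^{2}}{4} - 2 s is an antiderivative of f.
Check: d/ds[- \frac{s^{3}}{3} + \frac{s^{2}}{4} - 2 s] = - s^{2} + \frac{s}{2} - 2, which equals f(s).
F(0) = 0; F(-2) = \frac{23}{3}.
Integral = F(0) - F(-2) = - \frac{23}{3}.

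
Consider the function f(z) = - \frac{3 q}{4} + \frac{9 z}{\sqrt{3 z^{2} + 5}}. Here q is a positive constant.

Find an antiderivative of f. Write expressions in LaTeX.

Differentiate the proposed F(z) back; it has to land on f(z) exactly.
Check: d/dz[- \frac{3 q z}{4} + 3 \sqrt{3 z^{2} + 5}] = \frac{- 3 q \sqrt{3 z^{2} + 5} + 36 z}{4 \sqrt{3 z^{2} + 5}}, which equals f(z).

An antiderivative is F(z) = - \frac{3 q z}{4} + 3 \sqrt{3 z^{2} + 5}.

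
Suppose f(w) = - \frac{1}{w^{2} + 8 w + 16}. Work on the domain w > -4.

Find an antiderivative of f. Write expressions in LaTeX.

Check any antiderivative F(w) by computing F'(w) and comparing it with f(w).
Check: d/dw[\frac{1}{w + 4}] = - \frac{1}{w^{2} + 8 w + 16} = f(w).

An antiderivative is F(w) = \frac{1}{w + 4}.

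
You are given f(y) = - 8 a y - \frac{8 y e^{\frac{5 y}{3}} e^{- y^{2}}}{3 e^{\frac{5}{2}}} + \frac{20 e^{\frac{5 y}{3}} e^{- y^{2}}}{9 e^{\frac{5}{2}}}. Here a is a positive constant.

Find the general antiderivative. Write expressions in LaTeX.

Integrate term by term and add the pieces.
Check: d/dy[\frac{\left(- 12 a y^{2} e^{\frac{5}{2}} e^{- \frac{5 y}{3}} e^{y^{2}} + 4\right) e^{\frac{5 y}{3}} e^{- y^{2}}}{3 e^{\frac{5}{2}}}] = \frac{\left(- 72 a y e^{\frac{5}{2}} e^{y^{2}} - 24 y e^{\frac{5 y}{3}} + 20 e^{\frac{5 y}{3}}\right) e^{- y^{2}}}{9 e^{\frac{5}{2}}}, which equals f(y).

F(y) = \frac{\left(- 12 a y^{2} e^{\frac{5}{2}} e^{- \frac{5 y}{3}} e^{y^{2}} + 4\right) e^{\frac{5 y}{3}} e^{- y^{2}}}{3 e^{\frac{5}{2}}} + C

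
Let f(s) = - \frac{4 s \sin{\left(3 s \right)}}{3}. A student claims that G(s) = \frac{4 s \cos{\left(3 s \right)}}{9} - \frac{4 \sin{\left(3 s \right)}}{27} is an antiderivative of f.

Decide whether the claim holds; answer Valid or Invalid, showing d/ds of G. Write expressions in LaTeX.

d/ds[G] = - \frac{4 s \sin{\left(3 s \right)}}{3}
This equals f(s) exactly, so the claim holds.

Valid. The derivative of G reproduces f.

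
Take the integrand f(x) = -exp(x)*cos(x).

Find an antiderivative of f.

Since d/dx undoes antidifferentiation here, F'(x) = f(x) is required of F(x).
Check: d/dx[-exp(x)*sin(x)/2 - exp(x)*cos(x)/2] = -exp(x)*cos(x) = f(x).

An antiderivative is F(x) = -exp(x)*sin(x)/2 - exp(x)*cos(x)/2.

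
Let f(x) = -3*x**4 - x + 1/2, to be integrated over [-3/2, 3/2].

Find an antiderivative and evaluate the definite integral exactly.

Antiderivative: F(x) = -3*x**5/5 - x**2/2 + x/2; value = -609/80

Integrate term by term and add the pieces.
F(x) = -3*x**5/5 - x**2/2 + x/2 is an antiderivative of f.
Check: d/dx[-3*x**5/5 - x**2/2 + x/2] = -3*x**4 - x + 1/2 = f(x).
F(3/2) = -789/160; F(-3/2) = 429/160.
Integral = F(3/2) - F(-3/2) = -609/80.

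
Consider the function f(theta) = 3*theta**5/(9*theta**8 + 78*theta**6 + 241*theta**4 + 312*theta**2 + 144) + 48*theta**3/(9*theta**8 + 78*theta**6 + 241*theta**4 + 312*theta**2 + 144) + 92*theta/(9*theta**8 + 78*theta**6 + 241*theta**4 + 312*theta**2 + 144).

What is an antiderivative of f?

The integrand splits into summands that can be handled one at a time.
Check: d/dtheta[(-theta**2 - 8)/(6*theta**4 + 26*theta**2 + 24)] = (3*theta**5 + 48*theta**3 + 92*theta)/(9*theta**8 + 78*theta**6 + 241*theta**4 + 312*theta**2 + 144), which equals f(theta).

An antiderivative is F(theta) = (-theta**2 - 8)/(6*theta**4 + 26*theta**2 + 24).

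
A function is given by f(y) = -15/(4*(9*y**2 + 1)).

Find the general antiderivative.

F(y) = -5*atan(3*y)/4 + C

A candidate is checked by its d/dy: the result must match f(y).
Check: d/dy[-5*atan(3*y)/4] = -15/(36*y**2 + 4), which equals f(y).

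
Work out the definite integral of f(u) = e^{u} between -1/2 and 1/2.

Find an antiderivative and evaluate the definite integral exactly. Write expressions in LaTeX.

Since d/du undoes antidifferentiation here, F'(u) = f(u) is required of F(u).
F(u) = e^{u} is an antiderivative of f.
Check: d/du[e^{u}] = e^{u} = f(u).
F(1/2) = e^{\frac{1}{2}}; F(-1/2) = e^{- \frac{1}{2}}.
Integral = F(1/2) - F(-1/2) = - \frac{1}{e^{\frac{1}{2}}} + e^{\frac{1}{2}}.

Antiderivative: F(u) = e^{u}; value = - \frac{1}{e^{\frac{1}{2}}} + e^{\frac{1}{2}}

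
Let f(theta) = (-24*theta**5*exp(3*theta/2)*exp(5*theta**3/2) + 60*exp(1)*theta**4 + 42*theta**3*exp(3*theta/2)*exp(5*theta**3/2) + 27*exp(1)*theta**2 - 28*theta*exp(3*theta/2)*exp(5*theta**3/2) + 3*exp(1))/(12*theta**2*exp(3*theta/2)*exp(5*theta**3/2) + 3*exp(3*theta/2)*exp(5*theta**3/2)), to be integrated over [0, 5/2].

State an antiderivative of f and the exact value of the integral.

Differentiate the proposed F(theta) back; it has to land on f(theta) exactly.
F(theta) = -theta**4/2 + 2*theta**2 - 5*log(4*theta**2 + 1)/3 - 2*exp(1)*exp(-3*theta/2)*exp(-5*theta**3/2)/3 is an antiderivative of f.
Check: d/dtheta[-theta**4/2 + 2*theta**2 - 5*log(4*theta**2 + 1)/3 - 2*exp(1)*exp(-3*theta/2)*exp(-5*theta**3/2)/3] = (-24*theta**5*exp(3*theta/2)*exp(5*theta**3/2) + 60*exp(1)*theta**4 + 42*theta**3*exp(3*theta/2)*exp(5*theta**3/2) + 27*exp(1)*theta**2 - 28*theta*exp(3*theta/2)*exp(5*theta**3/2) + 3*exp(1))/(12*theta**2*exp(3*theta/2)*exp(5*theta**3/2) + 3*exp(3*theta/2)*exp(5*theta**3/2)) = f(theta).
F(5/2) = -225/32 - 5*log(26)/3 - 2*exp(-669/16)/3; F(0) = -2*exp(1)/3.
Integral = F(5/2) - F(0) = -225/32 - 5*log(26)/3 - 2*exp(-669/16)/3 + 2*exp(1)/3.

Antiderivative: F(theta) = -theta**4/2 + 2*theta**2 - 5*log(4*theta**2 + 1)/3 - 2*exp(1)*exp(-3*theta/2)*exp(-5*theta**3/2)/3; value = -225/32 - 5*log(26)/3 - 2*exp(-669/16)/3 + 2*exp(1)/3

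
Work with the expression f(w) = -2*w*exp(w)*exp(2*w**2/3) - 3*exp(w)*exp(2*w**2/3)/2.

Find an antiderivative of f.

The substitution u = 2*w**2/3 + w works: f is exactly (dF/du)*(du/dw) for that inner function.
Check: d/dw[-3*exp(w)*exp(2*w**2/3)/2] = -2*w*exp(w)*exp(2*w**2/3) - 3*exp(w)*exp(2*w**2/3)/2 = f(w).

An antiderivative is F(w) = -3*exp(w)*exp(2*w**2/3)/2.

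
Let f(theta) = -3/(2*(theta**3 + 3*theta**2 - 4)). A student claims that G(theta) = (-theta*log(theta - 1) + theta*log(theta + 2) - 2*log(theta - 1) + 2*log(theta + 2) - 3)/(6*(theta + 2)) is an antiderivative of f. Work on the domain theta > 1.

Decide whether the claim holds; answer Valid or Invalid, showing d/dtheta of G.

d/dtheta[G] = -3/(2*theta**3 + 6*theta**2 - 8)
This equals f(theta) exactly, so the claim holds.

Valid - differentiating G returns exactly f.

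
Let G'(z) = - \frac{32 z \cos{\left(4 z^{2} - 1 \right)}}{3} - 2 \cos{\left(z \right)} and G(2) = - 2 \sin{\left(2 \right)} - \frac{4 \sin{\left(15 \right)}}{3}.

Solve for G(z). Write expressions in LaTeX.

The integrand splits into summands that can be handled one at a time.
A general antiderivative is - 2 \sin{\left(z \right)} - \frac{4 \sin{\left(4 z^{2} - 1 \right)}}{3} + C.
The condition gives C = - 2 \sin{\left(2 \right)} - \frac{4 \sin{\left(15 \right)}}{3} - (- 2 \sin{\left(2 \right)} - \frac{4 \sin{\left(15 \right)}}{3}) = 0.
So G(z) = - 2 \sin{\left(z \right)} - \frac{4 \sin{\left(4 z^{2} - 1 \right)}}{3}.
Check: d/dz[- 2 \sin{\left(z \right)} - \frac{4 \sin{\left(4 z^{2} - 1 \right)}}{3}] = - \frac{32 z \cos{\left(4 z^{2} - 1 \right)}}{3} - 2 \cos{\left(z \right)} = G'(z).

G(z) = - 2 \sin{\left(z \right)} - \frac{4 \sin{\left(4 z^{2} - 1 \right)}}{3}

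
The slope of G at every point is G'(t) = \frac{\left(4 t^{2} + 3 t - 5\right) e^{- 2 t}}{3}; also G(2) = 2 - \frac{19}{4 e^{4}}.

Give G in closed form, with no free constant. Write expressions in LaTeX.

Recognize the product-rule pattern: G'(t) = u'v + uv' with u = - \frac{2 t^{2}}{3} - \frac{7 t}{6} + \frac{1}{4}, v = e^{- 2 t}, so integration by parts undoes it.
A general antiderivative is \frac{\left(- 8 t^{2} - 14 t + 3\right) e^{- 2 t}}{12} + C.
The condition gives C = 2 - \frac{19}{4 e^{4}} - (- \frac{19}{4 e^{4}}) = 2.
So G(t) = \frac{\left(- 8 t^{2} - 14 t + 24 e^{2 t} + 3\right) e^{- 2 t}}{12}.
Check: d/dt[\frac{\left(- 8 t^{2} - 14 t + 24 e^{2 t} + 3\right) e^{- 2 t}}{12}] = \frac{\left(4 t^{2} + 3 t - 5\right) e^{- 2 t}}{3} = G'(t).

G(t) = \frac{\left(- 8 t^{2} - 14 t + 24 e^{2 t} + 3\right) e^{- 2 t}}{12}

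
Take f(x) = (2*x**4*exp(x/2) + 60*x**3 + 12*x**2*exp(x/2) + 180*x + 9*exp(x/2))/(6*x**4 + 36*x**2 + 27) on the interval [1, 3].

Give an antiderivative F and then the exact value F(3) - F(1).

Check any antiderivative F(x) by computing F'(x) and comparing it with f(x).
F(x) = (4*exp(x/2) + 15*log(x**4/3 + 2*x**2 + 3/2))/6 is an antiderivative of f.
Check: d/dx[(4*exp(x/2) + 15*log(x**4/3 + 2*x**2 + 3/2))/6] = (2*x**4*exp(x/2) + 60*x**3 + 12*x**2*exp(x/2) + 180*x + 9*exp(x/2))/(6*x**4 + 36*x**2 + 27) = f(x).
F(3) = 2*exp(3/2)/3 + 5*log(93/2)/2; F(1) = 2*exp(1/2)/3 + 5*log(23/6)/2.
Integral = F(3) - F(1) = -5*log(23/6)/2 - 2*exp(1/2)/3 + 2*exp(3/2)/3 + 5*log(93/2)/2.

Antiderivative: F(x) = (4*exp(x/2) + 15*log(x**4/3 + 2*x**2 + 3/2))/6; value = -5*log(23/6)/2 - 2*exp(1/2)/3 + 2*exp(3/2)/3 + 5*log(93/2)/2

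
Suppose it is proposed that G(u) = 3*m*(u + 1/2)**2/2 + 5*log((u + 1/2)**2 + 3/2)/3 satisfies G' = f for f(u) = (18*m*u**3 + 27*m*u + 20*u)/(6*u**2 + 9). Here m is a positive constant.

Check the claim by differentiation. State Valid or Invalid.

d/du[G] = (72*m*u**3 + 108*m*u**2 + 162*m*u + 63*m + 80*u + 40)/(24*u**2 + 24*u + 42)
d/du[G] - f(u) = (72*m*u**4 + 72*m*u**3 + 234*m*u**2 + 108*m*u + 189*m - 80*u**2 - 40*u + 120)/(48*u**4 + 48*u**3 + 156*u**2 + 72*u + 126) != 0.

Invalid: d/du[G] - f = (72*m*u**4 + 72*m*u**3 + 234*m*u**2 + 108*m*u + 189*m - 80*u**2 - 40*u + 120)/(48*u**4 + 48*u**3 + 156*u**2 + 72*u + 126), which is not 0.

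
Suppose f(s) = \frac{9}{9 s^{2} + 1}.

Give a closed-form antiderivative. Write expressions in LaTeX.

An antiderivative is F(s) = 3 \operatorname{atan}{\left(3 s \right)}.

Whatever form F(s) takes, F'(s) = f(s) is non-negotiable.
Check: d/ds[3 \operatorname{atan}{\left(3 s \right)}] = \frac{9}{9 s^{2} + 1} = f(s).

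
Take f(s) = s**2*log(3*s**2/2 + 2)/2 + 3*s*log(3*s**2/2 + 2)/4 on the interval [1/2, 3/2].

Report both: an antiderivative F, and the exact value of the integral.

Antiderivative: F(s) = s**3*log(3*s**2/2 + 2)/6 - s**3/9 + 3*s**2*log(3*s**2/2 + 2)/8 - 3*s**2/8 + 4*s/9 + log(s**2 + 4/3)/2 - 8*sqrt(3)*atan(sqrt(3)*s/2)/27; value = -2/3 - 8*sqrt(3)*atan(3*sqrt(3)/4)/27 - log(19/12)/2 - 11*log(19/8)/96 + 8*sqrt(3)*atan(sqrt(3)/4)/27 + log(43/12)/2 + 45*log(43/8)/32

Integrate term by term and add the pieces.
F(s) = s**3*log(3*s**2/2 + 2)/6 - s**3/9 + 3*s**2*log(3*s**2/2 + 2)/8 - 3*s**2/8 + 4*s/9 + log(s**2 + 4/3)/2 - 8*sqrt(3)*atan(sqrt(3)*s/2)/27 is an antiderivative of f.
Check: d/ds[s**3*log(3*s**2/2 + 2)/6 - s**3/9 + 3*s**2*log(3*s**2/2 + 2)/8 - 3*s**2/8 + 4*s/9 + log(s**2 + 4/3)/2 - 8*sqrt(3)*atan(sqrt(3)*s/2)/27] = s**2*log(3*s**2/2 + 2)/2 + 3*s*log(3*s**2/2 + 2)/4 = f(s).
F(3/2) = -53/96 - 8*sqrt(3)*atan(3*sqrt(3)/4)/27 + log(43/12)/2 + 45*log(43/8)/32; F(1/2) = -8*sqrt(3)*atan(sqrt(3)/4)/27 + 11*log(19/8)/96 + 11/96 + log(19/12)/2.
Integral = F(3/2) - F(1/2) = -2/3 - 8*sqrt(3)*atan(3*sqrt(3)/4)/27 - log(19/12)/2 - 11*log(19/8)/96 + 8*sqrt(3)*atan(sqrt(3)/4)/27 + log(43/12)/2 + 45*log(43/8)/32.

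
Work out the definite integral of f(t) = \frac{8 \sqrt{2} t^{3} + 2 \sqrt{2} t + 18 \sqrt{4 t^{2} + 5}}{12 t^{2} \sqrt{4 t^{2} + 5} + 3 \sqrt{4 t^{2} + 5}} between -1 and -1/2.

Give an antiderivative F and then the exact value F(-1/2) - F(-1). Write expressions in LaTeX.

Any candidate F(t) must reproduce f(t) exactly when differentiated.
F(t) = \frac{\sqrt{2 t^{2} + \frac{5}{2}}}{3} + 3 \operatorname{atan}{\left(2 t \right)} is an antiderivative of f.
Check: d/dt[\frac{\sqrt{2 t^{2} + \frac{5}{2}}}{3} + 3 \operatorname{atan}{\left(2 t \right)}] = \frac{8 \sqrt{2} t^{3} + 2 \sqrt{2} t + 18 \sqrt{4 t^{2} + 5}}{12 t^{2} \sqrt{4 t^{2} + 5} + 3 \sqrt{4 t^{2} + 5}} = f(t).
F(-1/2) = - \frac{3 \pi}{4} + \frac{\sqrt{3}}{3}; F(-1) = - 3 \operatorname{atan}{\left(2 \right)} + \frac{\sqrt{2}}{2}.
Integral = F(-1/2) - F(-1) = - \frac{3 \pi}{4} - \frac{\sqrt{2}}{2} + \frac{\sqrt{3}}{3} + 3 \operatorname{atan}{\left(2 \right)}.

Antiderivative: F(t) = \frac{\sqrt{2 t^{2} + \frac{5}{2}}}{3} + 3 \operatorname{atan}{\left(2 t \right)}; value = - \frac{3 \pi}{4} - \frac{\sqrt{2}}{2} + \frac{\sqrt{3}}{3} + 3 \operatorname{atan}{\left(2 \right)}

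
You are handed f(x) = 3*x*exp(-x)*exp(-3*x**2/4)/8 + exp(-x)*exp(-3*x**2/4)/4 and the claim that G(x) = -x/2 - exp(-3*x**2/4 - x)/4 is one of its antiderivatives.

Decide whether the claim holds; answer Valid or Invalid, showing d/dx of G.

d/dx[G] = (3*x - 4*exp(x)*exp(3*x**2/4) + 2)*exp(-x)*exp(-3*x**2/4)/8
d/dx[G] - f(x) = -1/2 != 0.

Invalid: d/dx[G] - f = -1/2, which is not 0.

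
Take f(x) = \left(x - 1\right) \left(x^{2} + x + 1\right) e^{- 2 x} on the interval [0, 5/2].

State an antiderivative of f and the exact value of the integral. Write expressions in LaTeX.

f has the shape u'v + uv' for u = - \frac{x^{3}}{2} - \frac{3 x^{2}}{4} - \frac{3 x}{4} + \frac{1}{8} and v = e^{- 2 x} — it is the derivative of the product u*v.
F(x) = \frac{\left(- 4 x^{3} - 6 x^{2} - 6 x + 1\right) e^{- 2 x}}{8} is an antiderivative of f.
Check: d/dx[\frac{\left(- 4 x^{3} - 6 x^{2} - 6 x + 1\right) e^{- 2 x}}{8}] = \left(x^{3} - 1\right) e^{- 2 x}, which equals f(x).
F(5/2) = - \frac{57}{4 e^{5}}; F(0) = \frac{1}{8}.
Integral = F(5/2) - F(0) = - \frac{1}{8} - \frac{57}{4 e^{5}}.

Antiderivative: F(x) = \frac{\left(- 4 x^{3} - 6 x^{2} - 6 x + 1\right) e^{- 2 x}}{8}; value = - \frac{1}{8} - \frac{57}{4 e^{5}}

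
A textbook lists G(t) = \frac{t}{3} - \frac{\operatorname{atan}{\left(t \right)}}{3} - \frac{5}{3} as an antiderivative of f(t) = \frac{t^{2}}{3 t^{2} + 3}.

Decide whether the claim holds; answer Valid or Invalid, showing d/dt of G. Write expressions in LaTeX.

Valid - the claim checks out under differentiation.

d/dt[G] = \frac{t^{2}}{3 t^{2} + 3}
This equals f(t) exactly, so the claim holds.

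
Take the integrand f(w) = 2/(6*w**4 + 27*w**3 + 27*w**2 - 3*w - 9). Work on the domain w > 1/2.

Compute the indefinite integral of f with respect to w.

Factor the denominator (3*(w + 1)**2*(w + 3)*(2*w - 1)) and decompose: f = 16/(189*(2*w - 1)) - 1/(42*(w + 3)) - 1/(54*(w + 1)) - 1/(9*(w + 1)**2); each piece integrates to a log, atan, or power term.
Check: d/dw[-(-16*w*log(w - 1/2) + 7*w*log(w + 1) + 9*w*log(w + 3) - 16*log(w - 1/2) + 7*log(w + 1) + 9*log(w + 3) - 42)/(378*(w + 1))] = 2/(6*w**4 + 27*w**3 + 27*w**2 - 3*w - 9) = f(w).

F(w) = -(-16*w*log(w - 1/2) + 7*w*log(w + 1) + 9*w*log(w + 3) - 16*log(w - 1/2) + 7*log(w + 1) + 9*log(w + 3) - 42)/(378*(w + 1)) + C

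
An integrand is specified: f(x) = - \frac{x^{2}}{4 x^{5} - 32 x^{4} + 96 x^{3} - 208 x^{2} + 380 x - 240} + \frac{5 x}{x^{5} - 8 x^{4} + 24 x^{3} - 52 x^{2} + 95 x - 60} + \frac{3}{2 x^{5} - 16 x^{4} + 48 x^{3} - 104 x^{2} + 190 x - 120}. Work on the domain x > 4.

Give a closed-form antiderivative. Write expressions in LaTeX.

The denominator factors as 4 \left(x - 4\right) \left(x - 3\right) \left(x - 1\right) \left(x^{2} + 5\right); partial fractions split f into directly integrable pieces: \frac{29 x + 122}{504 \left(x^{2} + 5\right)} + \frac{25}{144 \left(x - 1\right)} - \frac{57}{112 \left(x - 3\right)} + \frac{5}{18 \left(x - 4\right)}.
Check: d/dx[\frac{5 \log{\left(x - 4 \right)}}{18} - \frac{57 \log{\left(x - 3 \right)}}{112} + \frac{25 \log{\left(x - 1 \right)}}{144} + \frac{29 \log{\left(x^{2} + 5 \right)}}{1008} + \frac{61 \sqrt{5} \operatorname{atan}{\left(\frac{\sqrt{5} x}{5} \right)}}{1260}] = \frac{- x^{2} + 20 x + 6}{4 x^{5} - 32 x^{4} + 96 x^{3} - 208 x^{2} + 380 x - 240}, which equals f(x).

An antiderivative is F(x) = \frac{5 \log{\left(x - 4 \right)}}{18} - \frac{57 \log{\left(x - 3 \right)}}{112} + \frac{25 \log{\left(x - 1 \right)}}{144} + \frac{29 \log{\left(x^{2} + 5 \right)}}{1008} + \frac{61 \sqrt{5} \operatorname{atan}{\left(\frac{\sqrt{5} x}{5} \right)}}{1260}.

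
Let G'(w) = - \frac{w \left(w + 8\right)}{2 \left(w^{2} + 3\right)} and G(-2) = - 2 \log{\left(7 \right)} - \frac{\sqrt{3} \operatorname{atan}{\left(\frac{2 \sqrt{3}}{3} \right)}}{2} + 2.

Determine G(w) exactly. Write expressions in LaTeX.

G(w) = \frac{- w - 4 \log{\left(w^{2} + 3 \right)} + \sqrt{3} \operatorname{atan}{\left(\frac{\sqrt{3} w}{3} \right)} + 2}{2}

Whatever form G(w) takes, its d/dw must return the stated G'(w).
A general antiderivative is - \frac{w}{2} - 2 \log{\left(w^{2} + 3 \right)} + \frac{\sqrt{3} \operatorname{atan}{\left(\frac{\sqrt{3} w}{3} \right)}}{2} + C.
The condition gives C = - 2 \log{\left(7 \right)} - \frac{\sqrt{3} \operatorname{atan}{\left(\frac{2 \sqrt{3}}{3} \right)}}{2} + 2 - (- 2 \log{\left(7 \right)} - \frac{\sqrt{3} \operatorname{atan}{\left(\frac{2 \sqrt{3}}{3} \right)}}{2} + 1) = 1.
So G(w) = \frac{- w - 4 \log{\left(w^{2} + 3 \right)} + \sqrt{3} \operatorname{atan}{\left(\frac{\sqrt{3} w}{3} \right)} + 2}{2}.
Check: d/dw[\frac{- w - 4 \log{\left(w^{2} + 3 \right)} + \sqrt{3} \operatorname{atan}{\left(\frac{\sqrt{3} w}{3} \right)} + 2}{2}] = \frac{- w^{2} - 8 w}{2 w^{2} + 6}, which equals G'(w).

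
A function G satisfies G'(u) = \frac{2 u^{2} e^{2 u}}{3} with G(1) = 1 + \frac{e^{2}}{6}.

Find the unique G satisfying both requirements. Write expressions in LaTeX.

Recognize the product-rule pattern: G'(u) = v'r + vr' with v = \frac{u^{2}}{3} - \frac{u}{3} + \frac{1}{6}, r = e^{2 u}, so integration by parts undoes it.
A general antiderivative is \frac{\left(2 u^{2} - 2 u + 1\right) e^{2 u}}{6} + C.
The condition gives C = 1 + \frac{e^{2}}{6} - (\frac{e^{2}}{6}) = 1.
So G(u) = \frac{u^{2} e^{2 u}}{3} - \frac{u e^{2 u}}{3} + \frac{e^{2 u}}{6} + 1.
Check: d/du[\frac{u^{2} e^{2 u}}{3} - \frac{u e^{2 u}}{3} + \frac{e^{2 u}}{6} + 1] = \frac{2 u^{2} e^{2 u}}{3} = G'(u).

G(u) = \frac{u^{2} e^{2 u}}{3} - \frac{u e^{2 u}}{3} + \frac{e^{2 u}}{6} + 1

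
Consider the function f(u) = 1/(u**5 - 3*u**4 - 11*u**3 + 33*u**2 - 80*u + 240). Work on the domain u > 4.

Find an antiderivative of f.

An antiderivative is F(u) = log(u - 4)/168 - log(u - 3)/98 + log(u + 4)/1176 + log(u**2 + 5)/588 + sqrt(5)*atan(sqrt(5)*u/5)/490.

Factor the denominator ((u - 4)*(u - 3)*(u + 4)*(u**2 + 5)) and decompose: f = (u + 3)/(294*(u**2 + 5)) + 1/(1176*(u + 4)) - 1/(98*(u - 3)) + 1/(168*(u - 4)); each piece integrates to a log, atan, or power term.
Check: d/du[log(u - 4)/168 - log(u - 3)/98 + log(u + 4)/1176 + log(u**2 + 5)/588 + sqrt(5)*atan(sqrt(5)*u/5)/490] = 1/(u**5 - 3*u**4 - 11*u**3 + 33*u**2 - 80*u + 240) = f(u).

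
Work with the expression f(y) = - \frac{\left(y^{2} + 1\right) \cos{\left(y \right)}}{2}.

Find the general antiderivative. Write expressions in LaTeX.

Any candidate F(y) must reproduce f(y) exactly when differentiated.
Check: d/dy[- \frac{y^{2} \sin{\left(y \right)}}{2} - y \cos{\left(y \right)} + \frac{\sin{\left(y \right)}}{2}] = - \frac{y^{2} \cos{\left(y \right)}}{2} - \frac{\cos{\left(y \right)}}{2}, which equals f(y).

F(y) = - \frac{y^{2} \sin{\left(y \right)}}{2} - y \cos{\left(y \right)} + \frac{\sin{\left(y \right)}}{2} + C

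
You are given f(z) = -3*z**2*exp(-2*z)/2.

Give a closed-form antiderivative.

An antiderivative is F(z) = 3*(2*z**2 + 2*z + 1)*exp(-2*z)/8.

f has the shape u'v + uv' for u = 3*z**2/4 + 3*z/4 + 3/8 and v = exp(-2*z) — it is the derivative of the product u*v.
Check: d/dz[3*(2*z**2 + 2*z + 1)*exp(-2*z)/8] = -3*z**2*exp(-2*z)/2 = f(z).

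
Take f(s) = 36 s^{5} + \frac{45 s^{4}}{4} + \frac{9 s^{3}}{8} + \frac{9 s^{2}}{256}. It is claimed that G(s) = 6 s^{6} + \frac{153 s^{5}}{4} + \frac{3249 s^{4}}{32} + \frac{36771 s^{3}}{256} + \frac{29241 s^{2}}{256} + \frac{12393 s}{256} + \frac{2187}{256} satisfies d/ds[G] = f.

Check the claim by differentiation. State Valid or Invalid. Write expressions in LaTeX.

Invalid: d/ds[G] - f = 180 s^{4} + 405 s^{3} + \frac{3447 s^{2}}{8} + \frac{29241 s}{128} + \frac{12393}{256}, which is not 0.

d/ds[G] = 36 s^{5} + \frac{765 s^{4}}{4} + \frac{3249 s^{3}}{8} + \frac{110313 s^{2}}{256} + \frac{29241 s}{128} + \frac{12393}{256}
d/ds[G] - f(s) = 180 s^{4} + 405 s^{3} + \frac{3447 s^{2}}{8} + \frac{29241 s}{128} + \frac{12393}{256} != 0.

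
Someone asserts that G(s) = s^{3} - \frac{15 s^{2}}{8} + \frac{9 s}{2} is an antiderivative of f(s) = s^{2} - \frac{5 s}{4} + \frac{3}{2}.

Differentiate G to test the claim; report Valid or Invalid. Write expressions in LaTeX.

Invalid: d/ds[G] - f = 2 s^{2} - \frac{5 s}{2} + 3, which is not 0.

d/ds[G] = 3 s^{2} - \frac{15 s}{4} + \frac{9}{2}
d/ds[G] - f(s) = 2 s^{2} - \frac{5 s}{2} + 3 != 0.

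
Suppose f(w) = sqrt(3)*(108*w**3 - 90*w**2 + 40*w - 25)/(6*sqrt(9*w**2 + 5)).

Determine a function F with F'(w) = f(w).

An antiderivative is F(w) = -sqrt(3)*w*(5 - 4*w)*sqrt(9*w**2 + 5)/6.

Recognize the product-rule pattern: f = u'v + uv' with u = -sqrt(3*w**2 + 5/3), v = -2*w**2 + 5*w/2, so integration by parts undoes it.
Check: d/dw[-sqrt(3)*w*(5 - 4*w)*sqrt(9*w**2 + 5)/6] = (108*sqrt(3)*w**3 - 90*sqrt(3)*w**2 + 40*sqrt(3)*w - 25*sqrt(3))/(6*sqrt(9*w**2 + 5)), which equals f(w).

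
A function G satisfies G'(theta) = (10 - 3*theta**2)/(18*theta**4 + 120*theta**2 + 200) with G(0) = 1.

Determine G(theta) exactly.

G(theta) = (6*theta**2 + theta + 20)/(2*(3*theta**2 + 10))

G'(theta) has the shape u'v + uv' for u = theta/4 and v = 1/(3*theta**2/2 + 5) — it is the derivative of the product u*v.
A general antiderivative is theta/(4*(3*theta**2/2 + 5)) + C.
The condition gives C = 1 - (0) = 1.
So G(theta) = (6*theta**2 + theta + 20)/(2*(3*theta**2 + 10)).
Check: d/dtheta[(6*theta**2 + theta + 20)/(2*(3*theta**2 + 10))] = (10 - 3*theta**2)/(18*theta**4 + 120*theta**2 + 200) = G'(theta).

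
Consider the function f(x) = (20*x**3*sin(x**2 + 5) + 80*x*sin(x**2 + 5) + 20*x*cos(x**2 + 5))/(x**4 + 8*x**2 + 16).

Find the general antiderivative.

f has the shape u'v + uv' for u = -5/(x**2/2 + 2) and v = cos(x**2 + 5) — it is the derivative of the product u*v.
Check: d/dx[-5*cos(x**2 + 5)/(x**2/2 + 2)] = (20*x**3*sin(x**2 + 5) + 80*x*sin(x**2 + 5) + 20*x*cos(x**2 + 5))/(x**4 + 8*x**2 + 16) = f(x).

F(x) = -5*cos(x**2 + 5)/(x**2/2 + 2) + C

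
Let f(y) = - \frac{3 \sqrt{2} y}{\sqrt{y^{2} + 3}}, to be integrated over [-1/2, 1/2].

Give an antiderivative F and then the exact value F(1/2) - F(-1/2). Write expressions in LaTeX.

f matches the chain-rule pattern g'(h)*h' with inner function h(y) = 2 y^{2} + 6; substituting u = h(y) collapses the integral.
F(y) = - 3 \sqrt{2 y^{2} + 6} is an antiderivative of f.
Check: d/dy[- 3 \sqrt{2 y^{2} + 6}] = - \frac{3 \sqrt{2} y}{\sqrt{y^{2} + 3}} = f(y).
F(1/2) = - \frac{3 \sqrt{26}}{2}; F(-1/2) = - \frac{3 \sqrt{26}}{2}.
Integral = F(1/2) - F(-1/2) = 0.

Antiderivative: F(y) = - 3 \sqrt{2 y^{2} + 6}; value = 0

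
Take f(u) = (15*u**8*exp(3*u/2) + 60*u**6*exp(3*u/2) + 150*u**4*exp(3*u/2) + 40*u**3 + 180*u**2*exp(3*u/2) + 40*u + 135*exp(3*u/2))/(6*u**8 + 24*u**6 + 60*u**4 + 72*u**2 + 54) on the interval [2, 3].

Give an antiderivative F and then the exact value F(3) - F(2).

Recover f(u) by differentiating a candidate F(u); any mismatch rules it out.
F(u) = 5*exp(3*u/2)/3 - 5/(3*(u**4 + 2*u**2 + 3)) is an antiderivative of f.
Check: d/du[5*exp(3*u/2)/3 - 5/(3*(u**4 + 2*u**2 + 3))] = (15*u**8*exp(3*u/2) + 60*u**6*exp(3*u/2) + 150*u**4*exp(3*u/2) + 40*u**3 + 180*u**2*exp(3*u/2) + 40*u + 135*exp(3*u/2))/(6*u**8 + 24*u**6 + 60*u**4 + 72*u**2 + 54) = f(u).
F(3) = -5/306 + 5*exp(9/2)/3; F(2) = -5/81 + 5*exp(3)/3.
Integral = F(3) - F(2) = -5*exp(3)/3 + 125/2754 + 5*exp(9/2)/3.

Antiderivative: F(u) = 5*exp(3*u/2)/3 - 5/(3*(u**4 + 2*u**2 + 3)); value = -5*exp(3)/3 + 125/2754 + 5*exp(9/2)/3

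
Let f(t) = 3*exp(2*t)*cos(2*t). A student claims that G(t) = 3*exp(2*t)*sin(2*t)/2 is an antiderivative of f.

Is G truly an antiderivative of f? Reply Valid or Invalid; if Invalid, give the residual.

d/dt[G] = 3*exp(2*t)*sin(2*t) + 3*exp(2*t)*cos(2*t)
d/dt[G] - f(t) = 3*exp(2*t)*sin(2*t) != 0.

Invalid: d/dt[G] - f = 3*exp(2*t)*sin(2*t), which is not 0.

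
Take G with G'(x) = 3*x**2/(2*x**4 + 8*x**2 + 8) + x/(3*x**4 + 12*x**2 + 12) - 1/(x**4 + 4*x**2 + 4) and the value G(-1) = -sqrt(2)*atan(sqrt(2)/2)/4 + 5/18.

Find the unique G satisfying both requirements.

G(x) = (3*sqrt(2)*x**2*atan(sqrt(2)*x/2) - 12*x + 6*sqrt(2)*atan(sqrt(2)*x/2) - 2)/(12*(x**2 + 2))

The integrand splits into summands that can be handled one at a time.
A general antiderivative is (-6*x - 1)/(6*x**2 + 12) + sqrt(2)*atan(sqrt(2)*x/2)/4 + C.
The condition gives C = -sqrt(2)*atan(sqrt(2)/2)/4 + 5/18 - (-sqrt(2)*atan(sqrt(2)/2)/4 + 5/18) = 0.
So G(x) = (3*sqrt(2)*x**2*atan(sqrt(2)*x/2) - 12*x + 6*sqrt(2)*atan(sqrt(2)*x/2) - 2)/(12*(x**2 + 2)).
Check: d/dx[(3*sqrt(2)*x**2*atan(sqrt(2)*x/2) - 12*x + 6*sqrt(2)*atan(sqrt(2)*x/2) - 2)/(12*(x**2 + 2))] = (9*x**2 + 2*x - 6)/(6*x**4 + 24*x**2 + 24), which equals G'(x).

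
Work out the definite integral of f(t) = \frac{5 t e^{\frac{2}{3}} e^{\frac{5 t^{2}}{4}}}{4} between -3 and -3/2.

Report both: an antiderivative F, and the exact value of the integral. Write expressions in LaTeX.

Antiderivative: F(t) = \frac{e^{\frac{5 t^{2}}{4} + \frac{2}{3}}}{2}; value = - \frac{e^{\frac{143}{12}}}{2} + \frac{e^{\frac{167}{48}}}{2}

f matches the chain-rule pattern g'(h)*h' with inner function h(t) = \frac{5 t^{2}}{4} + \frac{2}{3}; substituting u = h(t) collapses the integral.
F(t) = \frac{e^{\frac{5 t^{2}}{4} + \frac{2}{3}}}{2} is an antiderivative of f.
Check: d/dt[\frac{e^{\frac{5 t^{2}}{4} + \frac{2}{3}}}{2}] = \frac{5 t e^{\frac{2}{3}} e^{\frac{5 t^{2}}{4}}}{4} = f(t).
F(-3/2) = \frac{e^{\frac{167}{48}}}{2}; F(-3) = \frac{e^{\frac{143}{12}}}{2}.
Integral = F(-3/2) - F(-3) = - \frac{e^{\frac{143}{12}}}{2} + \frac{e^{\frac{167}{48}}}{2}.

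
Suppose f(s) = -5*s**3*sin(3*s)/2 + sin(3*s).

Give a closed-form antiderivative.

An antiderivative is F(s) = 5*s**3*cos(3*s)/6 - 5*s**2*sin(3*s)/6 - 5*s*cos(3*s)/9 + 5*sin(3*s)/27 - cos(3*s)/3.

The integrand splits into summands that can be handled one at a time.
Check: d/ds[5*s**3*cos(3*s)/6 - 5*s**2*sin(3*s)/6 - 5*s*cos(3*s)/9 + 5*sin(3*s)/27 - cos(3*s)/3] = -5*s**3*sin(3*s)/2 + sin(3*s) = f(s).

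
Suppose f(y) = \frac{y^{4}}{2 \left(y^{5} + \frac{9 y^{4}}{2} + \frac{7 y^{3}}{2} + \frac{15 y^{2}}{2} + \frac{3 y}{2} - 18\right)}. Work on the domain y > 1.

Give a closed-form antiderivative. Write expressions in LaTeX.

The denominator factors as \left(y - 1\right) \left(y + 4\right) \left(2 y + 3\right) \left(y^{2} + 3\right); partial fractions split f into directly integrable pieces: \frac{3 \left(5 y - 39\right)}{532 \left(y^{2} + 3\right)} - \frac{27}{175 \left(2 y + 3\right)} + \frac{256}{475 \left(y + 4\right)} + \frac{1}{100 \left(y - 1\right)}.
Check: d/dy[\frac{\log{\left(y - 1 \right)}}{100} - \frac{27 \log{\left(y + \frac{3}{2} \right)}}{350} + \frac{256 \log{\left(y + 4 \right)}}{475} + \frac{15 \log{\left(y^{2} + 3 \right)}}{1064} - \frac{39 \sqrt{3} \operatorname{atan}{\left(\frac{\sqrt{3} y}{3} \right)}}{532}] = \frac{y^{4}}{2 y^{5} + 9 y^{4} + 7 y^{3} + 15 y^{2} + 3 y - 36}, which equals f(y).

An antiderivative is F(y) = \frac{\log{\left(y - 1 \right)}}{100} - \frac{27 \log{\left(y + \frac{3}{2} \right)}}{350} + \frac{256 \log{\left(y + 4 \right)}}{475} + \frac{15 \log{\left(y^{2} + 3 \right)}}{1064} - \frac{39 \sqrt{3} \operatorname{atan}{\left(\frac{\sqrt{3} y}{3} \right)}}{532}.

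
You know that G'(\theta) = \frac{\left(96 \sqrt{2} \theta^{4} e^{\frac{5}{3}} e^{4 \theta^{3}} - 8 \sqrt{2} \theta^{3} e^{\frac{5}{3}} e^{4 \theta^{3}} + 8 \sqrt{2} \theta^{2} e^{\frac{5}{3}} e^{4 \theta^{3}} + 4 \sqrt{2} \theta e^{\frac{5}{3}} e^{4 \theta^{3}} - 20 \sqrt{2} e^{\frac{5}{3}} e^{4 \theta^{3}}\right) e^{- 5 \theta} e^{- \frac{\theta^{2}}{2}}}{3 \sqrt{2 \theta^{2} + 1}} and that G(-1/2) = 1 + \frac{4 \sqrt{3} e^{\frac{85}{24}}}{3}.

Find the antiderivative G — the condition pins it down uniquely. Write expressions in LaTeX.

G(\theta) = \frac{\sqrt{2} \left(8 \sqrt{2 \theta^{2} + 1} e^{\frac{5}{3}} e^{- 5 \theta} e^{- \frac{\theta^{2}}{2}} e^{4 \theta^{3}} + 3 \sqrt{2}\right)}{6}

G'(\theta) has the shape u'v + uv' for u = \frac{8 \sqrt{\theta^{2} + \frac{1}{2}}}{3} and v = e^{4 \theta^{3} - \frac{\theta^{2}}{2} - 5 \theta + \frac{5}{3}} — it is the derivative of the product u*v.
A general antiderivative is \frac{8 \sqrt{\theta^{2} + \frac{1}{2}} e^{4 \theta^{3} - \frac{\theta^{2}}{2} - 5 \theta + \frac{5}{3}}}{3} + C.
The condition gives C = 1 + \frac{4 \sqrt{3} e^{\frac{85}{24}}}{3} - (\frac{4 \sqrt{3} e^{\frac{85}{24}}}{3}) = 1.
So G(\theta) = \frac{\sqrt{2} \left(8 \sqrt{2 \theta^{2} + 1} e^{\frac{5}{3}} e^{- 5 \theta} e^{- \frac{\theta^{2}}{2}} e^{4 \theta^{3}} + 3 \sqrt{2}\right)}{6}.
Check: d/d\theta[\frac{\sqrt{2} \left(8 \sqrt{2 \theta^{2} + 1} e^{\frac{5}{3}} e^{- 5 \theta} e^{- \frac{\theta^{2}}{2}} e^{4 \theta^{3}} + 3 \sqrt{2}\right)}{6}] = \frac{\left(96 \sqrt{2} \theta^{4} e^{\frac{5}{3}} e^{4 \theta^{3}} - 8 \sqrt{2} \theta^{3} e^{\frac{5}{3}} e^{4 \theta^{3}} + 8 \sqrt{2} \theta^{2} e^{\frac{5}{3}} e^{4 \theta^{3}} + 4 \sqrt{2} \theta e^{\frac{5}{3}} e^{4 \theta^{3}} - 20 \sqrt{2} e^{\frac{5}{3}} e^{4 \theta^{3}}\right) e^{- 5 \theta} e^{- \frac{\theta^{2}}{2}}}{3 \sqrt{2 \theta^{2} + 1}} = G'(\theta).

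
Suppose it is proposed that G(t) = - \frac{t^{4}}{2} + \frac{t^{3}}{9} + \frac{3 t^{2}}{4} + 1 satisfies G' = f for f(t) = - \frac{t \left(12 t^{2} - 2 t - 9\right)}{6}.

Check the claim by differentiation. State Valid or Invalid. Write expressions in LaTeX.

Valid - the claim checks out under differentiation.

d/dt[G] = - 2 t^{3} + \frac{t^{2}}{3} + \frac{3 t}{2}
This equals f(t) exactly, so the claim holds.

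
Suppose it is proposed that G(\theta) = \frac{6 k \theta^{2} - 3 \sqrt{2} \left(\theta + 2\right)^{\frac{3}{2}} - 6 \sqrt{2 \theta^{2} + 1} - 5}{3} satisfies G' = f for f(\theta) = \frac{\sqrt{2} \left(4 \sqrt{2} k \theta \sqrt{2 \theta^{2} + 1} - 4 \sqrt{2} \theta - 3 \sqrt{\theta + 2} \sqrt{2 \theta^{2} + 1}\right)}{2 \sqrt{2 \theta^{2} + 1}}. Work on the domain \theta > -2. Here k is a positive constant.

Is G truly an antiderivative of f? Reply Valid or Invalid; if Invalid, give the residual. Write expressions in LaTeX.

d/d\theta[G] = \frac{8 k \theta \sqrt{2 \theta^{2} + 1} - 8 \theta - 3 \sqrt{2} \sqrt{\theta + 2} \sqrt{2 \theta^{2} + 1}}{2 \sqrt{2 \theta^{2} + 1}}
This equals f(\theta) exactly, so the claim holds.

Valid: G'(\theta) = f(\theta).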